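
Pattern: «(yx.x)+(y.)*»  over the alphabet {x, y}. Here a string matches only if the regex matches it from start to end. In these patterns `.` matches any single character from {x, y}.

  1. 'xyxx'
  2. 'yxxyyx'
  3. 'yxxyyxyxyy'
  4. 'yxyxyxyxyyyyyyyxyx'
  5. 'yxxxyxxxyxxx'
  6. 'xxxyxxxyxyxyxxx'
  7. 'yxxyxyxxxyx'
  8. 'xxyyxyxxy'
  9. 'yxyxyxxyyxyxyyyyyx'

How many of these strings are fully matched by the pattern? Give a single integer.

2

1. 'xyxx' → no match — must start with 'yx'
2. 'yxxyyx' → no match
3. 'yxxyyxyxyy' → no match
4 → match
5. 'yxxxyxxxyxxx' → match
6 → no match — must start with 'yx'
7. 'yxxyxyxxxyx' → no match
8. 'xxyyxyxxy' → no match — must start with 'yx'
9 → no match
Total matched: 2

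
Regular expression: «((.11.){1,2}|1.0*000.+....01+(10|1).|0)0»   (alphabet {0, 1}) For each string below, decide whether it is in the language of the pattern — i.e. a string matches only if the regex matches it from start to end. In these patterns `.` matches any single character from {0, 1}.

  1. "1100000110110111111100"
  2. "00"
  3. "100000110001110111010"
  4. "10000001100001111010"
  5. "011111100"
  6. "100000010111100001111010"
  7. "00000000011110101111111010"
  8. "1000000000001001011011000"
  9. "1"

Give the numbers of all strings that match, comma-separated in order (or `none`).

1 → match
2 → match
3 → match
4 → match
5 → match
6 → match
7 → no match
8 → match
9 → no match — must end with "0"

1, 2, 3, 4, 5, 6, 8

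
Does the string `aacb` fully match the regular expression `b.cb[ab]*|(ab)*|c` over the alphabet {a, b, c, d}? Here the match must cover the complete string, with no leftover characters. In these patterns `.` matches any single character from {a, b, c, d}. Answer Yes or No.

No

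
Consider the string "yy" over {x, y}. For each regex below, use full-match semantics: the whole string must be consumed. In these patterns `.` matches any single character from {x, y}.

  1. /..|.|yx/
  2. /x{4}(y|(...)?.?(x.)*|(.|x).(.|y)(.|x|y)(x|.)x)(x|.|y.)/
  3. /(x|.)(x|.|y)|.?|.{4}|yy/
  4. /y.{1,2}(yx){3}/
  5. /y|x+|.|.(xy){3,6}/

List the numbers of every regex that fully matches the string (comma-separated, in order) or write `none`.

1 → match
2 → no match — must start with "x"
3 → match
4 → no match — must end with "yx"
5 → no match

1, 3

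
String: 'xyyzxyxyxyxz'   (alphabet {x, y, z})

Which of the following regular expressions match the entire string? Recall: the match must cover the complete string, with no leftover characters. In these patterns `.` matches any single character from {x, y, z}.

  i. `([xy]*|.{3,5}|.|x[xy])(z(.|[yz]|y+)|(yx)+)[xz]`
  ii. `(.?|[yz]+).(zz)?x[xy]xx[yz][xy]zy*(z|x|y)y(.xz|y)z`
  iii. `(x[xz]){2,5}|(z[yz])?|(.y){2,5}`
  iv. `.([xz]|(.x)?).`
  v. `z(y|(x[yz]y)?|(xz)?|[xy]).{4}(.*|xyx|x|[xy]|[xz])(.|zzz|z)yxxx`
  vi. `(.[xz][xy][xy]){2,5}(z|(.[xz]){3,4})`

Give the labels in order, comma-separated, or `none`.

i → match
ii → no match
iii → no match
iv → no match
v → no match — must start with 'z'
vi → no match

i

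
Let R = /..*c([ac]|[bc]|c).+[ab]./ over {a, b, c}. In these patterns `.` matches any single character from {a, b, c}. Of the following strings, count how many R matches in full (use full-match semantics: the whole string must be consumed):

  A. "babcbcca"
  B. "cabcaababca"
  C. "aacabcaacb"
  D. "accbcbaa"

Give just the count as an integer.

A. "babcbcca" → no match
B. "cabcaababca" → no match
C. "aacabcaacb" → no match
D. "accbcbaa" → match
Total matched: 1

1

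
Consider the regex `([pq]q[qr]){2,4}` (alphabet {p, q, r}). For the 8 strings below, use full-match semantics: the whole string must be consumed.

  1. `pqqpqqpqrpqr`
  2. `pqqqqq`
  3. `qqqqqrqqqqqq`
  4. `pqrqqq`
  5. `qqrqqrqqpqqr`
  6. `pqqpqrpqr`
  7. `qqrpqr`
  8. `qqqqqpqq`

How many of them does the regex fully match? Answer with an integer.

6

1. `pqqpqqpqrpqr` → match
2. `pqqqqq` → match
3. `qqqqqrqqqqqq` → match
4. `pqrqqq` → match
5. `qqrqqrqqpqqr` → no match
6. `pqqpqrpqr` → match
7. `qqrpqr` → match
8. `qqqqqpqq` → no match
Total matched: 6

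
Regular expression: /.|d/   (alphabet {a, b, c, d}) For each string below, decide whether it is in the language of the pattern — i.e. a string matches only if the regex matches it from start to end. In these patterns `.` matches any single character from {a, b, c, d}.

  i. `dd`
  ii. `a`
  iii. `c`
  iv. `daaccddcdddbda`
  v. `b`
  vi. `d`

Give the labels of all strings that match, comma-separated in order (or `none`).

ii, iii, v, vi

i → no match
ii → match
iii → match
iv → no match
v → match
vi → match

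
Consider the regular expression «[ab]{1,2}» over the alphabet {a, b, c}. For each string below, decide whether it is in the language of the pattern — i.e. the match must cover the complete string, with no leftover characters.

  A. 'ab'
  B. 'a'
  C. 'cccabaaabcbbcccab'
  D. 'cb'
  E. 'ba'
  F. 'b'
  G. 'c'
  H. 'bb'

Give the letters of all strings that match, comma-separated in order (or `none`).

A, B, E, F, H

A → match
B → match
C → no match
D → no match
E → match
F → match
G → no match
H → match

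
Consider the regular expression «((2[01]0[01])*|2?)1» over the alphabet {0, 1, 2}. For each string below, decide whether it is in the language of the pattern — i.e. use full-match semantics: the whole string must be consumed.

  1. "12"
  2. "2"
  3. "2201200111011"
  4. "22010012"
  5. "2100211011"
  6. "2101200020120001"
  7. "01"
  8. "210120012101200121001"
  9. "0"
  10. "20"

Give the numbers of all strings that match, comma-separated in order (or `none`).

8

1. "12" → no match — must end with "1"
2. "2" → no match — must end with "1"
3 → no match
4. "22010012" → no match — must end with "1"
5. "2100211011" → no match
6 → no match
7. "01" → no match
8 → match
9. "0" → no match — must end with "1"
10. "20" → no match — must end with "1"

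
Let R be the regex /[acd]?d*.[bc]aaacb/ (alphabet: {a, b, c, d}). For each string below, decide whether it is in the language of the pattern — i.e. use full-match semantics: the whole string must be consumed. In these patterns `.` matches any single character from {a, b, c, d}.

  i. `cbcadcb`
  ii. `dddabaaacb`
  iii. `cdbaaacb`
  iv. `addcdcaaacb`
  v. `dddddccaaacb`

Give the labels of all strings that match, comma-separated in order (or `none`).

i → no match — must end with `aaacb`
ii → match
iii → match
iv → no match
v → match

ii, iii, v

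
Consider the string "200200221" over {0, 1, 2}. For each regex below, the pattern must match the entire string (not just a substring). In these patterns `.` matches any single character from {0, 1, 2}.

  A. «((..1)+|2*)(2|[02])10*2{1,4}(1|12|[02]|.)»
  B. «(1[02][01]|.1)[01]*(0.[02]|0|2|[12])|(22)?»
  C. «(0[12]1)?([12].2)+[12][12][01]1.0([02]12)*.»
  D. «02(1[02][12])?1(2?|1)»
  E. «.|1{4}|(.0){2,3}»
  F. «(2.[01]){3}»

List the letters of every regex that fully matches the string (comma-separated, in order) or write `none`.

F

A → no match
B → no match
C → no match
D → no match — must start with "02"
E → no match
F → match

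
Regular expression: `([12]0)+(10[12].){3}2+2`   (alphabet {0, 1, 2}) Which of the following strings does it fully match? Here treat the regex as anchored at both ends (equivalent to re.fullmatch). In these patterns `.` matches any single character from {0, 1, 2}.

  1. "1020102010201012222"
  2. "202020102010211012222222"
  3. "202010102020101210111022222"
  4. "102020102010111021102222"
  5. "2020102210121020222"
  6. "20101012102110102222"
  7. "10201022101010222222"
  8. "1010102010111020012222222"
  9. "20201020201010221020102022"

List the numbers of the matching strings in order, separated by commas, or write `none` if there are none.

1, 2, 3, 4, 5, 6, 7, 9

1 → match
2 → match
3 → match
4 → match
5 → match
6 → match
7 → match
8 → no match
9 → match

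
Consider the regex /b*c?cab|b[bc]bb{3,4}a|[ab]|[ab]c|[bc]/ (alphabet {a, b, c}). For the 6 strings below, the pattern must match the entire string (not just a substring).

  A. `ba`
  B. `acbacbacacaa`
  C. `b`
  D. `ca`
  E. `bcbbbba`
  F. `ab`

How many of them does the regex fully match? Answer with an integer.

2

A → no match
B → no match
C → match
D → no match
E → match
F → no match
Total matched: 2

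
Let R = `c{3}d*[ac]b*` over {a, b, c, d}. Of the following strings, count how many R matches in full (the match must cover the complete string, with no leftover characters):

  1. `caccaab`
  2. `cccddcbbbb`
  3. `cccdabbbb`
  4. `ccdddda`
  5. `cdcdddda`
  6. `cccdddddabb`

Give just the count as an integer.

1 → no match
2 → match
3 → match
4 → no match
5 → no match
6 → match
Total matched: 3

3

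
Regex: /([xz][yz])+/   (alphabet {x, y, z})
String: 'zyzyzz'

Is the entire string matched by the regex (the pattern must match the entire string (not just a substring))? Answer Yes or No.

Yes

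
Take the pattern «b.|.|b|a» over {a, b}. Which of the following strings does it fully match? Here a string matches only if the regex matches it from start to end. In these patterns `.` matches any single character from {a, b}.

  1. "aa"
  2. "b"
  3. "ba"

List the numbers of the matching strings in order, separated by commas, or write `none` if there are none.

2, 3

1 → no match
2 → match
3 → match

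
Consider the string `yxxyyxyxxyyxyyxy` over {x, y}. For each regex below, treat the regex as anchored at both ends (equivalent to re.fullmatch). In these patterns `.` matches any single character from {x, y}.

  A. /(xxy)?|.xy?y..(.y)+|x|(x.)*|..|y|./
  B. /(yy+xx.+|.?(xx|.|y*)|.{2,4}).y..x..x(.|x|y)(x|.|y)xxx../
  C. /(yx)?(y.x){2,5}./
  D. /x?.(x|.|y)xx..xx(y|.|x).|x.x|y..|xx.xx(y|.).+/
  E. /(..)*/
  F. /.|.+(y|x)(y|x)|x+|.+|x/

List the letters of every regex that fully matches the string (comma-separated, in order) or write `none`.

A → no match
B → no match
C → match
D → no match
E → match
F → match

C, E, F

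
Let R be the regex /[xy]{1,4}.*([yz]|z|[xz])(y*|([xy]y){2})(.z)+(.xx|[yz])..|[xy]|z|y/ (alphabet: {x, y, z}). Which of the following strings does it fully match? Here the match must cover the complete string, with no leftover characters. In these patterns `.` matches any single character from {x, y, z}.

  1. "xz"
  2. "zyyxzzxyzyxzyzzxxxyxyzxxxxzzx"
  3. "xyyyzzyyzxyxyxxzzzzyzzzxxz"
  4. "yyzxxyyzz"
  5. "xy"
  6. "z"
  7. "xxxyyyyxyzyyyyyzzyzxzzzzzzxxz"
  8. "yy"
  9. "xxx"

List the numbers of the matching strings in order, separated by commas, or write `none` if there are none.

6

1. "xz" → no match
2 → no match
3 → no match
4. "yyzxxyyzz" → no match
5. "xy" → no match
6. "z" → match
7 → no match
8. "yy" → no match
9. "xxx" → no match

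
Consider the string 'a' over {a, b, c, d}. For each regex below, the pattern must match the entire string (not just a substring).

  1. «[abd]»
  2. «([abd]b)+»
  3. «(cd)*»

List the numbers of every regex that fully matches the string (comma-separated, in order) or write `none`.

1

1 → match
2 → no match — must end with 'b'
3 → no match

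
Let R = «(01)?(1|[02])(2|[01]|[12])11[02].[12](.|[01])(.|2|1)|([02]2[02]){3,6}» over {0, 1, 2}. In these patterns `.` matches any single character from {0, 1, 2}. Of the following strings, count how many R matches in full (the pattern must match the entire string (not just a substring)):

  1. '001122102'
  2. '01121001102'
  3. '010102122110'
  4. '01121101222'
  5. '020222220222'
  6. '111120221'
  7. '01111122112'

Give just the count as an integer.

5

1. '001122102' → match
2. '01121001102' → no match
3. '010102122110' → no match
4. '01121101222' → match
5. '020222220222' → match
6. '111120221' → match
7. '01111122112' → match
Total matched: 5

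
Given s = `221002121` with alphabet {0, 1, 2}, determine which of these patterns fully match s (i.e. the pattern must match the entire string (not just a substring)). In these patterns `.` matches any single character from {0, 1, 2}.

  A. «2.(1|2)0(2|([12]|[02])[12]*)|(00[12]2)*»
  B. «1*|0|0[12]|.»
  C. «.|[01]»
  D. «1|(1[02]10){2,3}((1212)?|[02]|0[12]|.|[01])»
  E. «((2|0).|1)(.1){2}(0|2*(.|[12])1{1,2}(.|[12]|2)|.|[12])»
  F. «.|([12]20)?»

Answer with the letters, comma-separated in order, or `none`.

A

A → match
B → no match
C → no match
D → no match — must start with `1`
E → no match
F → no match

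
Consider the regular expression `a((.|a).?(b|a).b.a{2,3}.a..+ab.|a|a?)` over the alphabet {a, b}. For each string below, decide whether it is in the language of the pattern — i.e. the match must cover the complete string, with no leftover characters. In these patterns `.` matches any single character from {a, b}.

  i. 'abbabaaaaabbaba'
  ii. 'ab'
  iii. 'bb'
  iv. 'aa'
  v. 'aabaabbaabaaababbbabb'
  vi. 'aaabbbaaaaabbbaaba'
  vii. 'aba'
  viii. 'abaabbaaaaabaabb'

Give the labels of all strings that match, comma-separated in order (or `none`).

i → match
ii. 'ab' → no match
iii. 'bb' → no match — must start with 'a'
iv. 'aa' → match
v → match
vi → match
vii. 'aba' → no match
viii → match

i, iv, v, vi, viii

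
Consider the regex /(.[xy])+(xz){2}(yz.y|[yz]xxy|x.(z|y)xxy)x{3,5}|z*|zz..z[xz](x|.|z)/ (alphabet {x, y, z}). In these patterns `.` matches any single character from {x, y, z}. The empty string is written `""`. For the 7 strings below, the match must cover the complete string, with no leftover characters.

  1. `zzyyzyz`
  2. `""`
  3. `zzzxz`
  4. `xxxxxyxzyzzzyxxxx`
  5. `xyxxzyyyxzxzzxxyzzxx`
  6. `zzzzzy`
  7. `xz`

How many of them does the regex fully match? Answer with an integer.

1 → no match
2 → match
3 → no match
4 → no match
5 → no match
6 → no match
7 → no match
Total matched: 1

1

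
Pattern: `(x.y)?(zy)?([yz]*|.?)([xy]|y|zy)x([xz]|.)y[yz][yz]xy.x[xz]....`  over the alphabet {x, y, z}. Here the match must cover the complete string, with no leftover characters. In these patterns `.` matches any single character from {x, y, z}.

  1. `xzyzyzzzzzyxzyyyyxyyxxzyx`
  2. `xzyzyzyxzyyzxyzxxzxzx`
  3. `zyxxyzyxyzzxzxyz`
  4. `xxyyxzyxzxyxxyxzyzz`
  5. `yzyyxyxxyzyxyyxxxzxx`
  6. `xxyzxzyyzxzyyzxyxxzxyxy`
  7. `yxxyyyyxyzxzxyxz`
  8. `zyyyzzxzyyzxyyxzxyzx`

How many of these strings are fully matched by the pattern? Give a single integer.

2

1 → no match
2 → match
3 → no match
4 → no match
5 → no match
6 → no match
7 → match
8 → no match
Total matched: 2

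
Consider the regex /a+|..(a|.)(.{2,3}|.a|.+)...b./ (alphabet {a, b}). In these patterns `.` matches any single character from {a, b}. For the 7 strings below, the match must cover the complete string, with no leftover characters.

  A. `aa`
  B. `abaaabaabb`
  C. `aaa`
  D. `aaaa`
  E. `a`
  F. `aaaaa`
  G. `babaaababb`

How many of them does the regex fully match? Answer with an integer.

A → match
B → match
C → match
D → match
E → match
F → match
G → match
Total matched: 7

7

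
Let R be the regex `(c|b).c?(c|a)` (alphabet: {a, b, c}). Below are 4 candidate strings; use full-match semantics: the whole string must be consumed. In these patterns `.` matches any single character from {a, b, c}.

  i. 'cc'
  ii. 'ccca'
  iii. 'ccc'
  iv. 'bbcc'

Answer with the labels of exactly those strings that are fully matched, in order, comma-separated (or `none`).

ii, iii, iv

i → no match
ii → match
iii → match
iv → match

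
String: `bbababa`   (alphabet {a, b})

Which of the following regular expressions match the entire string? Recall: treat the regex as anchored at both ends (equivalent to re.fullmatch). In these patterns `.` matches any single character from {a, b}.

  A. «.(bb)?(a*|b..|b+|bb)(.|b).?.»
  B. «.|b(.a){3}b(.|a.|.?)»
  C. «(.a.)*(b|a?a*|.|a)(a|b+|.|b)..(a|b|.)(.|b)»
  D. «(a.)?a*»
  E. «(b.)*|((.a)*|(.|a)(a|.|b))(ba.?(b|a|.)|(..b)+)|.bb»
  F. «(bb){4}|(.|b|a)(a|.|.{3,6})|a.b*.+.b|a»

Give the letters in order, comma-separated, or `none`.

A → match
B → no match
C → no match
D → no match
E → no match
F → match

A, F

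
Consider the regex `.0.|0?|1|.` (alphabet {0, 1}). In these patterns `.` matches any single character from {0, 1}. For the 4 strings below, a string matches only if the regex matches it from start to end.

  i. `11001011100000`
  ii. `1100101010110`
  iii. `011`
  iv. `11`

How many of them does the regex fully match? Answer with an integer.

i → no match
ii → no match
iii → no match
iv → no match
Total matched: 0

0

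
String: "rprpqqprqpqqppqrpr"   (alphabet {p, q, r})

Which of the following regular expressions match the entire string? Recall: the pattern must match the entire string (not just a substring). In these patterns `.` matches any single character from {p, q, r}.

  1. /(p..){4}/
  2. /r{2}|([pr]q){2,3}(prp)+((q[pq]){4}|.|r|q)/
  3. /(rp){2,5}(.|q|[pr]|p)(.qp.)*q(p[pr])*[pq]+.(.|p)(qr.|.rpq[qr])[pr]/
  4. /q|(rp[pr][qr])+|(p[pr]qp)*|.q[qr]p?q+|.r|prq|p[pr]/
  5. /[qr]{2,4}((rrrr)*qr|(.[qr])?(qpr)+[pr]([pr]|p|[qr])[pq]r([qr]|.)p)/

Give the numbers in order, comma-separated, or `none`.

3

1 → no match — must start with "p"
2 → no match
3 → match
4 → no match
5 → no match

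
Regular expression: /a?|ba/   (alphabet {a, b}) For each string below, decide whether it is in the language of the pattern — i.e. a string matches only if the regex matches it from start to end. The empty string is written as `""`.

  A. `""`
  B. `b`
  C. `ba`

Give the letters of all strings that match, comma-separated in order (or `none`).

A → match
B → no match
C → match

A, C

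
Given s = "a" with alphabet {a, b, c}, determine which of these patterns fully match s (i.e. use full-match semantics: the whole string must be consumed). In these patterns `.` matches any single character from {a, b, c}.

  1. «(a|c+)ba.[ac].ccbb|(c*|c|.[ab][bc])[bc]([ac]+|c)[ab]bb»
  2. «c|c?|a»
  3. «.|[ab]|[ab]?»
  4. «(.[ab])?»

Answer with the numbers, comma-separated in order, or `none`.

2, 3

1 → no match
2 → match
3 → match
4 → no match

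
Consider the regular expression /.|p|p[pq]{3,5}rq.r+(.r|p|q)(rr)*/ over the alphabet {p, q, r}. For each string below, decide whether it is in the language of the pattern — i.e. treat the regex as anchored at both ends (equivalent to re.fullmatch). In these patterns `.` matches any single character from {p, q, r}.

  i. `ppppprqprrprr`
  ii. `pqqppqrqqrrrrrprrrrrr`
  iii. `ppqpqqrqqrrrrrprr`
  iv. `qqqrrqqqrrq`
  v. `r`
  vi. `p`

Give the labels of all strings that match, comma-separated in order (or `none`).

i → match
ii → match
iii → match
iv → no match
v → match
vi → match

i, ii, iii, v, vi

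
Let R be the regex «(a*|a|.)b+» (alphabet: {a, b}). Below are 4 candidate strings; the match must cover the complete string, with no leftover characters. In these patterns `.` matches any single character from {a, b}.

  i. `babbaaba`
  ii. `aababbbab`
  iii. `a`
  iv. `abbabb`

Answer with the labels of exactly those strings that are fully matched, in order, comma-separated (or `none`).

none

i → no match — must end with `b`
ii → no match
iii → no match — must end with `b`
iv → no match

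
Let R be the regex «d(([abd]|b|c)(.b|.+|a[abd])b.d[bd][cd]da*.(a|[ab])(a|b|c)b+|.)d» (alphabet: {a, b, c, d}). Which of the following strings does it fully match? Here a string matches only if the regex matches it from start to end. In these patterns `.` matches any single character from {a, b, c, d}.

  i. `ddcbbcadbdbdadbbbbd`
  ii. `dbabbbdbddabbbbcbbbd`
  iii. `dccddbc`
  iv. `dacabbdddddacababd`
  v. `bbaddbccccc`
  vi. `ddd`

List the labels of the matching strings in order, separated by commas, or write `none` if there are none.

vi

i → no match
ii → no match
iii → no match — must end with `d`
iv → no match
v → no match — must start with `d`
vi → match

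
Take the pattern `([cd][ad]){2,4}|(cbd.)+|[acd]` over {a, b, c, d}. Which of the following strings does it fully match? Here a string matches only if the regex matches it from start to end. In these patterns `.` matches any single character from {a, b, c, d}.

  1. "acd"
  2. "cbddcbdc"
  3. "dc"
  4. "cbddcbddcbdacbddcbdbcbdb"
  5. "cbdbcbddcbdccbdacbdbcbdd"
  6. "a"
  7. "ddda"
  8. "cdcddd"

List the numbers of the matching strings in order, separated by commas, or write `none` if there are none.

2, 4, 5, 6, 7, 8

1. "acd" → no match
2. "cbddcbdc" → match
3. "dc" → no match
4 → match
5 → match
6. "a" → match
7. "ddda" → match
8. "cdcddd" → match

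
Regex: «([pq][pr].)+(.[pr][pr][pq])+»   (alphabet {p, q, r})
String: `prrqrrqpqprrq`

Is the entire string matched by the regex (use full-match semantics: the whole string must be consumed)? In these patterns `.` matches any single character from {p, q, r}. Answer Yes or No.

Yes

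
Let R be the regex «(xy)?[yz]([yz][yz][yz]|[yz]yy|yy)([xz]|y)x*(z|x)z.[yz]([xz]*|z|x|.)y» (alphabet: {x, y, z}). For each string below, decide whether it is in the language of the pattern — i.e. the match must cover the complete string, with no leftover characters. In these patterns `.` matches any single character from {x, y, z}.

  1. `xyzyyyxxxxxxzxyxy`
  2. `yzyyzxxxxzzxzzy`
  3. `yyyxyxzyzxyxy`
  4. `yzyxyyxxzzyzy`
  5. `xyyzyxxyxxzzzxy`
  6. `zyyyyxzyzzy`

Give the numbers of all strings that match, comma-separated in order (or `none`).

1 → match
2 → match
3 → no match
4 → no match
5 → no match
6 → match

1, 2, 6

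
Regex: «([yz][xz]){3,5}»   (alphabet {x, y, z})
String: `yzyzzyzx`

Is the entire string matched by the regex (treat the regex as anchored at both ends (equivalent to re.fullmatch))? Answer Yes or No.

No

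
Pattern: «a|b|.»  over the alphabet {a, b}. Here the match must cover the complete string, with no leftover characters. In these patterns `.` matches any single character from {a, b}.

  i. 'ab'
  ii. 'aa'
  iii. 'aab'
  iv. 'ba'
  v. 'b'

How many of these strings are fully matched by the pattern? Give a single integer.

i → no match
ii → no match
iii → no match
iv → no match
v → match
Total matched: 1

1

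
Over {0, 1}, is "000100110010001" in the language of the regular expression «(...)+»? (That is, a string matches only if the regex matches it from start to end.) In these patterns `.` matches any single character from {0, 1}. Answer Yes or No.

Yes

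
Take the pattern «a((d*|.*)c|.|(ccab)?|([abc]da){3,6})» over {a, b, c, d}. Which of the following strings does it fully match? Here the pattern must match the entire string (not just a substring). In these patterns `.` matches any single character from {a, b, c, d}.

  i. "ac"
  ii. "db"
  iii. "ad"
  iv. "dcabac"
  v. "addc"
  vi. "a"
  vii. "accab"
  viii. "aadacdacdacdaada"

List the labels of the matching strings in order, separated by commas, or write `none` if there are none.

i → match
ii → no match — must start with "a"
iii → match
iv → no match — must start with "a"
v → match
vi → match
vii → match
viii → match

i, iii, v, vi, vii, viii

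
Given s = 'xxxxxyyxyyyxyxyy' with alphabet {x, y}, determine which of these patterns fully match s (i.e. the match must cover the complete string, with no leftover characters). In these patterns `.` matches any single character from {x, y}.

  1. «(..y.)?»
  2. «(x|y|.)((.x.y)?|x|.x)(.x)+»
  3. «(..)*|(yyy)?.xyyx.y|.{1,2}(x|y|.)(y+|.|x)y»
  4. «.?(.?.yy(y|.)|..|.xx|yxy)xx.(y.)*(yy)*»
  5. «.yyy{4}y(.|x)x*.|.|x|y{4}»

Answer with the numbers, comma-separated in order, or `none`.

1 → no match
2 → no match — must end with 'x'
3 → match
4 → match
5 → no match

3, 4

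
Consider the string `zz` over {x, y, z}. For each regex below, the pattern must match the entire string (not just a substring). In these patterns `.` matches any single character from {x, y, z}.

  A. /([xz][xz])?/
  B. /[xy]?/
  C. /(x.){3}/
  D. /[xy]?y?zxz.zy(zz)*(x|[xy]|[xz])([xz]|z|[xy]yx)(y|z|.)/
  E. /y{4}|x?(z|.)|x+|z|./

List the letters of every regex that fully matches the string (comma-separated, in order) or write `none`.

A

A → match
B → no match
C → no match — must start with `x`
D → no match
E → no match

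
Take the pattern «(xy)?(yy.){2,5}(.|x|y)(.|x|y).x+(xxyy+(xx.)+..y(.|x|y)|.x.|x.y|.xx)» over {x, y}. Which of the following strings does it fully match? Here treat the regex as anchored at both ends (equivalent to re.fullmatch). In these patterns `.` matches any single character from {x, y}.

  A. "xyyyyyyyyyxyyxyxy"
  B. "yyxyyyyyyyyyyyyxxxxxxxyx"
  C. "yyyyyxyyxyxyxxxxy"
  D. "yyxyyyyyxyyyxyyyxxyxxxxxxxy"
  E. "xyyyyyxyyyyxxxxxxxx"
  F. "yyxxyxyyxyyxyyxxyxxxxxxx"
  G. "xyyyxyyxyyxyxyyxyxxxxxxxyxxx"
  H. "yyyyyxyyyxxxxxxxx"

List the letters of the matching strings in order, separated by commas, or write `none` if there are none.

A → no match
B → no match
C → match
D → no match
E → no match
F → no match
G → no match
H → match

C, H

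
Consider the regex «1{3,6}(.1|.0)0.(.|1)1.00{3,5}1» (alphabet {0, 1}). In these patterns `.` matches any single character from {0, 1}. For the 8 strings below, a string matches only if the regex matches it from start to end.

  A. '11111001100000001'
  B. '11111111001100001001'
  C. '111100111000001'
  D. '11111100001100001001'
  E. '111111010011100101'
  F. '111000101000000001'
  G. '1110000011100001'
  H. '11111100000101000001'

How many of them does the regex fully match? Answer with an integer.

A → match
B → no match
C → match
D → no match
E → no match
F → no match
G → no match
H → no match
Total matched: 2

2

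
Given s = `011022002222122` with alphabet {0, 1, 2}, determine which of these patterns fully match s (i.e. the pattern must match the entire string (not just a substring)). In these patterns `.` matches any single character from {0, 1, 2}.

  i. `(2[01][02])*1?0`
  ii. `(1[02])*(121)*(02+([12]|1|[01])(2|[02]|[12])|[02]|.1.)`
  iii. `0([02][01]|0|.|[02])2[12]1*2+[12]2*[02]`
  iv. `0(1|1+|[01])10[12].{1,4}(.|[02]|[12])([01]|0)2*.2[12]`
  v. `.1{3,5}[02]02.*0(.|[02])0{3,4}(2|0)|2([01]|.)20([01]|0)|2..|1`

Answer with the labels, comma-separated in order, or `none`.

i → no match — must end with `0`
ii → no match
iii → no match
iv → match
v → no match

iv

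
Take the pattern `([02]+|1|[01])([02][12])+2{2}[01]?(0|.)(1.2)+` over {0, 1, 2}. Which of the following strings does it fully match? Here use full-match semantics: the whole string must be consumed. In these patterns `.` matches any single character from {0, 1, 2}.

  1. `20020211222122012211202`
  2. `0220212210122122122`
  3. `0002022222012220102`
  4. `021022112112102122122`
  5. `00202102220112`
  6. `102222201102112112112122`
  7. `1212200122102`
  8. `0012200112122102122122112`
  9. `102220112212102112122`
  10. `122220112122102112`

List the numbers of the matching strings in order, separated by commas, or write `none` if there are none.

2, 5, 6, 7, 8, 10

1 → no match
2 → match
3 → no match
4 → no match
5 → match
6 → match
7 → match
8 → match
9 → no match
10 → match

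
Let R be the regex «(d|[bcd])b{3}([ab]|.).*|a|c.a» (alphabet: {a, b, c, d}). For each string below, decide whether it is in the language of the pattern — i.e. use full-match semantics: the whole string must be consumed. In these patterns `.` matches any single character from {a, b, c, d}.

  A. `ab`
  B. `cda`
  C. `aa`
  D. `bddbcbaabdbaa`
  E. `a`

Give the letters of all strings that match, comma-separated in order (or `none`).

A → no match
B → match
C → no match
D → no match
E → match

B, E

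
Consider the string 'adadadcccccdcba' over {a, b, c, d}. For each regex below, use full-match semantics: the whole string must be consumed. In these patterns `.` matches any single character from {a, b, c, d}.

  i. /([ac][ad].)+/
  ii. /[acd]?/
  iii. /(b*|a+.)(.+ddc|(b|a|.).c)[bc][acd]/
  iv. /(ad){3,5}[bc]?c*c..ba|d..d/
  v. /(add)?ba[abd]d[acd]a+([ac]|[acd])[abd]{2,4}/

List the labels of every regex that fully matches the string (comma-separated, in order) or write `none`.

i → no match
ii → no match
iii → no match
iv → match
v → no match

iv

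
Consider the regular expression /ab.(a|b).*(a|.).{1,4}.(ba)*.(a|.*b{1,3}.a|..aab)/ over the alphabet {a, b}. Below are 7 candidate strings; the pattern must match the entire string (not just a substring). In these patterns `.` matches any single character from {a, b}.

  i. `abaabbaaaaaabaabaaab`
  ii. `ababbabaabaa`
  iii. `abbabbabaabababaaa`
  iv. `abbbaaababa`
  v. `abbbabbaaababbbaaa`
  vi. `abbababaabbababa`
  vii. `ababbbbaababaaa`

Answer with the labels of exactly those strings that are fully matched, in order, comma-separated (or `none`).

i, ii, iii, iv, v, vi, vii

i → match
ii → match
iii → match
iv → match
v → match
vi → match
vii → match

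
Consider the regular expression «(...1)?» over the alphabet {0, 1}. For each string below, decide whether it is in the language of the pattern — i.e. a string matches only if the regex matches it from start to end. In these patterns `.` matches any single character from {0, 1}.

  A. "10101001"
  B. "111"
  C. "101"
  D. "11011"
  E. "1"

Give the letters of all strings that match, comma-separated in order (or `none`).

none

A → no match
B → no match
C → no match
D → no match
E → no match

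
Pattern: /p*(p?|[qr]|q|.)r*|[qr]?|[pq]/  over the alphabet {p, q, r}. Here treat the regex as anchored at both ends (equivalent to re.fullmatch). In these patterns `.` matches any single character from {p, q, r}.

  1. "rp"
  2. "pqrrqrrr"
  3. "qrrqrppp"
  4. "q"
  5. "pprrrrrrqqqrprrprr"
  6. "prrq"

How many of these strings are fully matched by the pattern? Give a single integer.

1

1 → no match
2 → no match
3 → no match
4 → match
5 → no match
6 → no match
Total matched: 1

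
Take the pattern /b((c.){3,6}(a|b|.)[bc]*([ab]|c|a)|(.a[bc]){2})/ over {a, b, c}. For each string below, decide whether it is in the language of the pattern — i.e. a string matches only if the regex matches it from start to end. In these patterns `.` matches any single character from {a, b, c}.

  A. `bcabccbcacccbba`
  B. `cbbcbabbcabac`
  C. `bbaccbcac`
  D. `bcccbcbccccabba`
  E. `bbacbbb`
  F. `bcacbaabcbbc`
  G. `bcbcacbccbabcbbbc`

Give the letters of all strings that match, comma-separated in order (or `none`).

A → no match
B → no match — must start with `b`
C. `bbaccbcac` → no match
D → match
E. `bbacbbb` → no match
F. `bcacbaabcbbc` → no match
G → no match

D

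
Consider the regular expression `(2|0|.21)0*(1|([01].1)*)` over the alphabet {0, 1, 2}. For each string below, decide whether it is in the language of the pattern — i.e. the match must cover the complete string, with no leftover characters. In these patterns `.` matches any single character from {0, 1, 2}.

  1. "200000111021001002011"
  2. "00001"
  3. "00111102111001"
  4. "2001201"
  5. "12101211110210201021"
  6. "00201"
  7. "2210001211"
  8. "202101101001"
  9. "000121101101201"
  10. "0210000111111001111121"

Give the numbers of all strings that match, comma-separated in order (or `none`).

1 → no match
2 → match
3 → no match
4 → no match
5 → no match
6 → no match
7 → no match
8 → no match
9 → no match
10 → match

2, 10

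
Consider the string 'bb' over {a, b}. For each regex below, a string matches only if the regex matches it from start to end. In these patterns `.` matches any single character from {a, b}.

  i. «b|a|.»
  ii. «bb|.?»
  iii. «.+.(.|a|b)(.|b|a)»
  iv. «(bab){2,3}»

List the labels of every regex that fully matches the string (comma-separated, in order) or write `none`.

i → no match
ii → match
iii → no match
iv → no match — must start with 'bab'

ii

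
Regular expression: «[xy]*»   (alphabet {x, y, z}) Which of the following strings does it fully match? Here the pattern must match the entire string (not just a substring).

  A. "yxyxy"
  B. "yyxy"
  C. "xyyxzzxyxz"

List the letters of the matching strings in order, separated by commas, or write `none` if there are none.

A → match
B → match
C → no match

A, B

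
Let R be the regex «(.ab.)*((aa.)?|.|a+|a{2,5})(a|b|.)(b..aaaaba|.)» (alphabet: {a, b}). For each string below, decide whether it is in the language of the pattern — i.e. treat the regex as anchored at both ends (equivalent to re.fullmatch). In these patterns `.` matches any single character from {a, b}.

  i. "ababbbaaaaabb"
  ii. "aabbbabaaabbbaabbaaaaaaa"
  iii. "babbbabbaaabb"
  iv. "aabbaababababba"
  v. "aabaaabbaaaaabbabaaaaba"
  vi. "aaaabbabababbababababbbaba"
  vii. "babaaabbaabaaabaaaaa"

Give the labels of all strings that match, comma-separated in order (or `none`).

iii, iv, v, vii

i → no match
ii → no match
iii → match
iv → match
v → match
vi → no match
vii → match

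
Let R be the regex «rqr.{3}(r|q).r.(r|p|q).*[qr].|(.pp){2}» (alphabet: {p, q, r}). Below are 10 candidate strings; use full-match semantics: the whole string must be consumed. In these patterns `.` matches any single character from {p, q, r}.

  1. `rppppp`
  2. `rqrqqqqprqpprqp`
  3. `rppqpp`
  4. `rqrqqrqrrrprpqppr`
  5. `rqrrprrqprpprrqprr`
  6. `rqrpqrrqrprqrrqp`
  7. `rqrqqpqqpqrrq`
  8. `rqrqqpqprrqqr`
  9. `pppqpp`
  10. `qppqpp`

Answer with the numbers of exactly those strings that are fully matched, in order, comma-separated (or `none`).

1 → match
2 → match
3 → match
4 → no match
5 → no match
6 → match
7 → no match
8 → match
9 → match
10 → match

1, 2, 3, 6, 8, 9, 10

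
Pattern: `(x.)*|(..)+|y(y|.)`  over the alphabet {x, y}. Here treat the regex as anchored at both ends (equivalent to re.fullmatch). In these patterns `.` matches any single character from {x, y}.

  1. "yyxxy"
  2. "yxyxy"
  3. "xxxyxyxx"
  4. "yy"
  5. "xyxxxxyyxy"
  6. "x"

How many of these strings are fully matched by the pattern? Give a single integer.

3

1 → no match
2 → no match
3 → match
4 → match
5 → match
6 → no match
Total matched: 3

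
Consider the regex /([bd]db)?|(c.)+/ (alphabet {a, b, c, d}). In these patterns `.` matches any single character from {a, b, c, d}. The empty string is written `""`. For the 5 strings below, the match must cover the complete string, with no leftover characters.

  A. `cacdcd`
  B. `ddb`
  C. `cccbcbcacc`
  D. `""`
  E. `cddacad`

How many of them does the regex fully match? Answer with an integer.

4

A. `cacdcd` → match
B. `ddb` → match
C. `cccbcbcacc` → match
D. `""` → match
E. `cddacad` → no match
Total matched: 4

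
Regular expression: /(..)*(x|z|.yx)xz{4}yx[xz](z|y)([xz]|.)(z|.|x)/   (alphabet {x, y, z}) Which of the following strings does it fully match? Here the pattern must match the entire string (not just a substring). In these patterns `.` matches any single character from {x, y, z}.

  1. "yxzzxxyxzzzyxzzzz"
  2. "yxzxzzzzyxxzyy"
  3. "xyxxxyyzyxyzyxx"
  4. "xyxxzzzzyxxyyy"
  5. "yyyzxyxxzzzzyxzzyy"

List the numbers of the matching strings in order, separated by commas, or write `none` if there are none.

2, 4, 5

1 → no match
2 → match
3 → no match
4 → match
5 → match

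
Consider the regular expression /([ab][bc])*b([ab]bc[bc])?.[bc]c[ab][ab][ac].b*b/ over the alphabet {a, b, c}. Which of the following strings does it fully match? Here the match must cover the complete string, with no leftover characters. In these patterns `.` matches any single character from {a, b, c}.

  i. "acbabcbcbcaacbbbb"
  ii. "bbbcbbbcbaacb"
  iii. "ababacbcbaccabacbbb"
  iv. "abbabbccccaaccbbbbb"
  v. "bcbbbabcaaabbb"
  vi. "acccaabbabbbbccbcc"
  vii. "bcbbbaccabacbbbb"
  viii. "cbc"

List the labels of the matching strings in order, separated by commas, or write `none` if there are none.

i → match
ii → match
iii → match
iv → no match
v → match
vi → no match — must end with "b"
vii → match
viii → no match — must end with "b"

i, ii, iii, v, vii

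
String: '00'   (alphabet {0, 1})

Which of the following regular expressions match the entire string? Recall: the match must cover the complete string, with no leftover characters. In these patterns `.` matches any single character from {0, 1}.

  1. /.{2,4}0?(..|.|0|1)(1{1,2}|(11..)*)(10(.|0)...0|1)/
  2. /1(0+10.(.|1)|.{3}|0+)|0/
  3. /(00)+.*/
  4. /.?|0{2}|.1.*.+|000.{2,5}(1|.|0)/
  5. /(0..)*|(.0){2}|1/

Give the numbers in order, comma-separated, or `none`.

3, 4

1 → no match
2 → no match
3 → match
4 → match
5 → no match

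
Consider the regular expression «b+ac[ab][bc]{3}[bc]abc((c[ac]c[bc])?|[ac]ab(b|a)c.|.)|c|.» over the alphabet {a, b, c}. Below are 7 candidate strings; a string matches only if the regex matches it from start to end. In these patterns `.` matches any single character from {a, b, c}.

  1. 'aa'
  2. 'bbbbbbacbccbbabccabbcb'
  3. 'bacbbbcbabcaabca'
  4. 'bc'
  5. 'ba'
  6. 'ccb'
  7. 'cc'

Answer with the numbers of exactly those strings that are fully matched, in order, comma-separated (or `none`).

1. 'aa' → no match
2 → match
3 → no match
4. 'bc' → no match
5. 'ba' → no match
6. 'ccb' → no match
7. 'cc' → no match

2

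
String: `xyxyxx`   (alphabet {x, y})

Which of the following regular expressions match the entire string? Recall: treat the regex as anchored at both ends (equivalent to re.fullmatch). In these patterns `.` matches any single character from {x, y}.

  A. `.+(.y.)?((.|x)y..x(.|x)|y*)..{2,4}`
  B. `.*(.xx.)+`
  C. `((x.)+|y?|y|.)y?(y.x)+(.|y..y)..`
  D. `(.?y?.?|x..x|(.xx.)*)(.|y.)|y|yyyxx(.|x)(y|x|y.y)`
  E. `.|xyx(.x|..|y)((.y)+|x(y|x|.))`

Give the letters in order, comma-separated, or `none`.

A → match
B → no match
C → no match
D → no match
E → match

A, E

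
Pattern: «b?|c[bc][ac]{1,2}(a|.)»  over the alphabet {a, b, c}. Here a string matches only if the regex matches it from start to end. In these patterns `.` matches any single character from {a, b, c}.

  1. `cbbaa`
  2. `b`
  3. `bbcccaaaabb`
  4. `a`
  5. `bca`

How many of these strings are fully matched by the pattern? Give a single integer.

1

1 → no match
2 → match
3 → no match
4 → no match
5 → no match
Total matched: 1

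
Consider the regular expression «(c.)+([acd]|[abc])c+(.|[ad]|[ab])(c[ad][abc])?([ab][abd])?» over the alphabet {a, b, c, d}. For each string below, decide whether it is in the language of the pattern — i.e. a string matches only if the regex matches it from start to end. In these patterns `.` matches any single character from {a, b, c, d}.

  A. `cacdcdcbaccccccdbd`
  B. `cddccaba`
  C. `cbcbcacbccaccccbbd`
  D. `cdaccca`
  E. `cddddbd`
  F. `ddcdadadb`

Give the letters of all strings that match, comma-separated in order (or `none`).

A, B, C, D

A → match
B. `cddccaba` → match
C → match
D. `cdaccca` → match
E. `cddddbd` → no match
F. `ddcdadadb` → no match — must start with `c`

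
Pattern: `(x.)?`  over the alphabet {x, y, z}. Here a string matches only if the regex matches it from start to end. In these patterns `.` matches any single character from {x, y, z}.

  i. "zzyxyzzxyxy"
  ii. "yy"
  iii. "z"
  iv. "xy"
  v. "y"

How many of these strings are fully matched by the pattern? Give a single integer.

1

i → no match
ii → no match
iii → no match
iv → match
v → no match
Total matched: 1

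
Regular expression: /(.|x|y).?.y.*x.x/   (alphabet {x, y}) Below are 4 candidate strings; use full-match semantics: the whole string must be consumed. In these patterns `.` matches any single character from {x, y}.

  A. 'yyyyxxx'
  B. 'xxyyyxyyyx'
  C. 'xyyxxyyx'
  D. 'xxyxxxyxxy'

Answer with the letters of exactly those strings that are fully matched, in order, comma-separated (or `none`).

A → match
B → no match
C → no match
D → no match — must end with 'x'

A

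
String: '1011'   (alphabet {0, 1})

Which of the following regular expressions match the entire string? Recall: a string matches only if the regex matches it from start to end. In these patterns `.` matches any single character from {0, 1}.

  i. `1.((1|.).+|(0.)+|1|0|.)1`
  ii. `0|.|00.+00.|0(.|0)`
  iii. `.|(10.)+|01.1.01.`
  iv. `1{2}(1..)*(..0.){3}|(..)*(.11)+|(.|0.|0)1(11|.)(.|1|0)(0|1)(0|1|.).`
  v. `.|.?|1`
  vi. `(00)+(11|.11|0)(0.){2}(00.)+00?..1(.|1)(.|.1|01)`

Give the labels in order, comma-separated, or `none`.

i → match
ii → no match
iii → no match
iv → no match
v → no match
vi → no match — must start with '00'

i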